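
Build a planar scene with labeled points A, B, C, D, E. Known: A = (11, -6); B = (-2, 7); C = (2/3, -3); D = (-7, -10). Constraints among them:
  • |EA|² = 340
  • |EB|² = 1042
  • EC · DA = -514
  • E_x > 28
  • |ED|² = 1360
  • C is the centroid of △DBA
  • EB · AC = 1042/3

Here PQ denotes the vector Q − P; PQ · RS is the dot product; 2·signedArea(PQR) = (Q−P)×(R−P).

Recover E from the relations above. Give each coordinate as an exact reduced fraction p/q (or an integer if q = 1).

1. E_x = 29  [EB · AC = 1042/3 ∩ EC · DA = -514]
2. E_y = -2  [EB · AC = 1042/3 ∩ EC · DA = -514]
   → E = (29, -2)

E = (29, -2)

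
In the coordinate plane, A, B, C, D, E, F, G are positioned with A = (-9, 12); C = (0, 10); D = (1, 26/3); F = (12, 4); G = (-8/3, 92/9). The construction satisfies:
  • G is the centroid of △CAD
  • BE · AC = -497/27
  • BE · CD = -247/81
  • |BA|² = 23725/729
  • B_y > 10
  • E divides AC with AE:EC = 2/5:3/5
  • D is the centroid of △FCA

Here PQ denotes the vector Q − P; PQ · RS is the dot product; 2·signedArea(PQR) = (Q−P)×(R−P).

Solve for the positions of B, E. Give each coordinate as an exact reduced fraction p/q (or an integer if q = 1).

B = (-32/9, 278/27)
E = (-27/5, 56/5)

1. E_x = -27/5  [E divides AC with AE:EC = 2/5:3/5]
2. E_y = 56/5  [E divides AC with AE:EC = 2/5:3/5]
   → E = (-27/5, 56/5)
3. B_x = -32/9  [BE · AC = -497/27 ∩ BE · CD = -247/81]
4. B_y = 278/27  [BE · AC = -497/27 ∩ BE · CD = -247/81]
   → B = (-32/9, 278/27)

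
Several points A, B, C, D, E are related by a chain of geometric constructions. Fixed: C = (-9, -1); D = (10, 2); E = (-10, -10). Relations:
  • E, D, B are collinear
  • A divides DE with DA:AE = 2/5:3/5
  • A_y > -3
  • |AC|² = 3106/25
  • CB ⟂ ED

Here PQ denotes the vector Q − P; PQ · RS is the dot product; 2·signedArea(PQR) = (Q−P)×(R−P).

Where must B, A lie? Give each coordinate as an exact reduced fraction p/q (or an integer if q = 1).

1. B_x = -90/17  [E, D, B are collinear ∩ CB ⟂ ED]
2. B_y = -122/17  [E, D, B are collinear ∩ CB ⟂ ED]
   → B = (-90/17, -122/17)
3. A_x = 2  [A divides DE with DA:AE = 2/5:3/5]
4. A_y = -14/5  [A divides DE with DA:AE = 2/5:3/5]
   → A = (2, -14/5)

A = (2, -14/5)
B = (-90/17, -122/17)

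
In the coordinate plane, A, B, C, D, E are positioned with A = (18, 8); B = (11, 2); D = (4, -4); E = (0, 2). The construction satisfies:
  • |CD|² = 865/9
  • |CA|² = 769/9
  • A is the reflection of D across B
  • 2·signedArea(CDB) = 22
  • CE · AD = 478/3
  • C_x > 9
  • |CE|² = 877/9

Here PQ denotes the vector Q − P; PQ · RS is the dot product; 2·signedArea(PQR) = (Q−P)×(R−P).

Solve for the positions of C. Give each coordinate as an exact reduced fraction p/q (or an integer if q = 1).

1. C_x = 29/3  [2·signedArea(CDB) = 22 ∩ CE · AD = 478/3]
2. C_y = 4  [2·signedArea(CDB) = 22 ∩ CE · AD = 478/3]
   → C = (29/3, 4)

C = (29/3, 4)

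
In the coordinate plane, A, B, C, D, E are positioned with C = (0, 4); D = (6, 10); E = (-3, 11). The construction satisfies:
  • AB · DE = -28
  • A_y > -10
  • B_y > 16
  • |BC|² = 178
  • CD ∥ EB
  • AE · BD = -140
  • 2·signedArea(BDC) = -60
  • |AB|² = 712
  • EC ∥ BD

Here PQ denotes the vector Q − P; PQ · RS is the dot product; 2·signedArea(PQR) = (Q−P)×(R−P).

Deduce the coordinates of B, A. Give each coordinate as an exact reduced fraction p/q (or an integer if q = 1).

A = (-3, -9)
B = (3, 17)

1. B_x = 3  [EC ∥ BD ∩ CD ∥ EB]
2. B_y = 17  [EC ∥ BD ∩ CD ∥ EB]
   → B = (3, 17)
3. A_x = -3  [AE · BD = -140 ∩ AB · DE = -28]
4. A_y = -9  [AE · BD = -140 ∩ AB · DE = -28]
   → A = (-3, -9)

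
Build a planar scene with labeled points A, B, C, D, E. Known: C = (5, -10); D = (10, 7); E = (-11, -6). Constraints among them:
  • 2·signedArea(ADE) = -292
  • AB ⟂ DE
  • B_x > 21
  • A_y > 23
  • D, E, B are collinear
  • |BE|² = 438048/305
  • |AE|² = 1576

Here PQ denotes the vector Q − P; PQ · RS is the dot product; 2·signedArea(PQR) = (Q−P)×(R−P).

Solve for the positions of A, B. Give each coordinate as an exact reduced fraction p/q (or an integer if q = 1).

1. A_x = 15  [line 13·x + -21·y + 309 = 0 ∩ |AE|² = 1576]
2. A_y = 24  [line 13·x + -21·y + 309 = 0 ∩ |AE|² = 1576]
   → A = (15, 24)
3. B_x = 6473/305  [D, E, B are collinear ∩ AB ⟂ DE]
4. B_y = 4254/305  [D, E, B are collinear ∩ AB ⟂ DE]
   → B = (6473/305, 4254/305)

A = (15, 24)
B = (6473/305, 4254/305)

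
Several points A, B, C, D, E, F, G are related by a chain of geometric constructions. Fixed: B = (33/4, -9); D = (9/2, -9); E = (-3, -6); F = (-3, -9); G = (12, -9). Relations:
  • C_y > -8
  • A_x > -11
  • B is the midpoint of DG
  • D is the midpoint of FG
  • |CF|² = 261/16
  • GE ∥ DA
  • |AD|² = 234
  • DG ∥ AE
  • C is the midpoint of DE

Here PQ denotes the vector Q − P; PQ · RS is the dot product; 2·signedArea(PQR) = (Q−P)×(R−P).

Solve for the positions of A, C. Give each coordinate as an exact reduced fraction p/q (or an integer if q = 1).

1. A_x = -21/2  [DG ∥ AE ∩ GE ∥ DA]
2. A_y = -6  [DG ∥ AE ∩ GE ∥ DA]
   → A = (-21/2, -6)
3. C_x = 3/4  [C is the midpoint of DE]
4. C_y = -15/2  [C is the midpoint of DE]
   → C = (3/4, -15/2)

A = (-21/2, -6)
C = (3/4, -15/2)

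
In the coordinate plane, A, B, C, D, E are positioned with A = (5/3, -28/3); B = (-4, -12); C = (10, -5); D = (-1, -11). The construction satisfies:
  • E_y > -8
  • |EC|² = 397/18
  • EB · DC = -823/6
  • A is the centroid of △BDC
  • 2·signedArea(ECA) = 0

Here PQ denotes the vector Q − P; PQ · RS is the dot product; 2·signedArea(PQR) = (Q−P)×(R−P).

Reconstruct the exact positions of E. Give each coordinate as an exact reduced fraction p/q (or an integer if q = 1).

E = (35/6, -43/6)

1. E_x = 35/6  [2·signedArea(ECA) = 0 ∩ EB · DC = -823/6]
2. E_y = -43/6  [2·signedArea(ECA) = 0 ∩ EB · DC = -823/6]
   → E = (35/6, -43/6)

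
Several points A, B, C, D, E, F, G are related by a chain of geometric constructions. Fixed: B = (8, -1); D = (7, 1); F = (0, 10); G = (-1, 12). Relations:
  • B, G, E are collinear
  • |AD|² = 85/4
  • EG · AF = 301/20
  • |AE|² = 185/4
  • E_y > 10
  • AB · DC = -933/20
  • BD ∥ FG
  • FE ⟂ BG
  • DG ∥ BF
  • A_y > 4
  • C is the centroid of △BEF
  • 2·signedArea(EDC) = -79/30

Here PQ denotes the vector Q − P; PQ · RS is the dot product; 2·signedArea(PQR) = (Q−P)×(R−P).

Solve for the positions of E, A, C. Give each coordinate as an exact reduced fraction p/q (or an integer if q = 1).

1. E_x = 13/50  [B, G, E are collinear ∩ FE ⟂ BG]
2. E_y = 509/50  [B, G, E are collinear ∩ FE ⟂ BG]
   → E = (13/50, 509/50)
3. C_x = 413/150  [C is the centroid of △BEF]
4. C_y = 959/150  [C is the centroid of △BEF]
   → C = (413/150, 959/150)
5. A_x = 4  [AB · DC = -933/20 ∩ EG · AF = 301/20]
6. A_y = 9/2  [AB · DC = -933/20 ∩ EG · AF = 301/20]
   → A = (4, 9/2)

A = (4, 9/2)
C = (413/150, 959/150)
E = (13/50, 509/50)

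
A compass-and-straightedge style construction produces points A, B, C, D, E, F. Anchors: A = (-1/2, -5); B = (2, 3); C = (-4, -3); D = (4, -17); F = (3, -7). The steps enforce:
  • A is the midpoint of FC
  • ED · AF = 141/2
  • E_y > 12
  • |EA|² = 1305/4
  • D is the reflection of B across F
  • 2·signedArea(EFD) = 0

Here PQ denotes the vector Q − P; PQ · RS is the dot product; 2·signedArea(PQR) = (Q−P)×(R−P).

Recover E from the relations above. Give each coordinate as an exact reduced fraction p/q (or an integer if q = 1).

1. E_x = 1  [2·signedArea(EFD) = 0 ∩ ED · AF = 141/2]
2. E_y = 13  [2·signedArea(EFD) = 0 ∩ ED · AF = 141/2]
   → E = (1, 13)

E = (1, 13)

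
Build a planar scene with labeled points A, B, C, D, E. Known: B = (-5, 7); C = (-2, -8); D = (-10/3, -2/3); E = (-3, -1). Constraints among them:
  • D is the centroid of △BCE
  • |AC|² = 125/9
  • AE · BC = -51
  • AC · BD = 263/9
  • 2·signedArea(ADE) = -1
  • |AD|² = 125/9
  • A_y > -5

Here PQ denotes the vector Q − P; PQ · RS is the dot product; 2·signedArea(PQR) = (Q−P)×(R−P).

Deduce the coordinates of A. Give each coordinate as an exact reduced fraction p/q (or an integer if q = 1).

1. A_x = -8/3  [AE · BC = -51 ∩ AC · BD = 263/9]
2. A_y = -13/3  [AE · BC = -51 ∩ AC · BD = 263/9]
   → A = (-8/3, -13/3)

A = (-8/3, -13/3)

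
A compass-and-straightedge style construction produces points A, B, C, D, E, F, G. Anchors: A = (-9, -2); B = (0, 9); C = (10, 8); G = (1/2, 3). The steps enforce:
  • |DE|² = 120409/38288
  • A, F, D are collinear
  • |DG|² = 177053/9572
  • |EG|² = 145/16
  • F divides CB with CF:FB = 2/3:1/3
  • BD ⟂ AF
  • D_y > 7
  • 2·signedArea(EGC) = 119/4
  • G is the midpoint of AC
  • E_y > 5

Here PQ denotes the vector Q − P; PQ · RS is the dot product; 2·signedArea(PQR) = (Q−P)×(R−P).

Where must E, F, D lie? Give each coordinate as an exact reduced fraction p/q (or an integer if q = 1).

1. E_x = 1/4  [line -5·x + 19/2·y + -223/4 = 0 ∩ |EG|² = 145/16]
2. E_y = 6  [line -5·x + 19/2·y + -223/4 = 0 ∩ |EG|² = 145/16]
   → E = (1/4, 6)
3. F_x = 10/3  [F divides CB with CF:FB = 2/3:1/3]
4. F_y = 26/3  [F divides CB with CF:FB = 2/3:1/3]
   → F = (10/3, 26/3)
5. D_x = 3808/2393  [A, F, D are collinear ∩ BD ⟂ AF]
6. D_y = 17134/2393  [A, F, D are collinear ∩ BD ⟂ AF]
   → D = (3808/2393, 17134/2393)

D = (3808/2393, 17134/2393)
E = (1/4, 6)
F = (10/3, 26/3)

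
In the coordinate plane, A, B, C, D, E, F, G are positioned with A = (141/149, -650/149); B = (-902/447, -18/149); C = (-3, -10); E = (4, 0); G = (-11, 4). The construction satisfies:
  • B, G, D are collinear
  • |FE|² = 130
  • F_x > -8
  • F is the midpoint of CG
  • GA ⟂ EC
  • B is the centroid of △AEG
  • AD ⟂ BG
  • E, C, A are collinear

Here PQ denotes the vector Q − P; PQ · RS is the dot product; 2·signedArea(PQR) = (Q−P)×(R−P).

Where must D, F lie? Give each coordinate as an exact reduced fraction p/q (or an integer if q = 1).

D = (39777441/19513189, -38671100/19513189)
F = (-7, -3)

1. D_x = 39777441/19513189  [B, G, D are collinear ∩ AD ⟂ BG]
2. D_y = -38671100/19513189  [B, G, D are collinear ∩ AD ⟂ BG]
   → D = (39777441/19513189, -38671100/19513189)
3. F_x = -7  [F is the midpoint of CG]
4. F_y = -3  [F is the midpoint of CG]
   → F = (-7, -3)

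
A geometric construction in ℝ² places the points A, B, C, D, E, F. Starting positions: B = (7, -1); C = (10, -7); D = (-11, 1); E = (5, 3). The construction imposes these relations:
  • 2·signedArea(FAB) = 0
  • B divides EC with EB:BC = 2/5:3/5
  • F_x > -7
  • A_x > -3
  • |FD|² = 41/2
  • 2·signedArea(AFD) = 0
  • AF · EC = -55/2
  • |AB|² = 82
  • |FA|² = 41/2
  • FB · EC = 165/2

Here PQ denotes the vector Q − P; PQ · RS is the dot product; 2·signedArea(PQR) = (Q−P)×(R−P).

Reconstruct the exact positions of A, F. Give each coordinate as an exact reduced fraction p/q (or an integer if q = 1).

A = (-2, 0)
F = (-13/2, 1/2)

1. F_x = -13/2  [line -5·x + 10·y + -75/2 = 0 ∩ |FD|² = 41/2]
2. F_y = 1/2  [line -5·x + 10·y + -75/2 = 0 ∩ |FD|² = 41/2]
   → F = (-13/2, 1/2)
3. A_x = -2  [2·signedArea(AFD) = 0 ∩ AF · EC = -55/2]
4. A_y = 0  [2·signedArea(AFD) = 0 ∩ AF · EC = -55/2]
   → A = (-2, 0)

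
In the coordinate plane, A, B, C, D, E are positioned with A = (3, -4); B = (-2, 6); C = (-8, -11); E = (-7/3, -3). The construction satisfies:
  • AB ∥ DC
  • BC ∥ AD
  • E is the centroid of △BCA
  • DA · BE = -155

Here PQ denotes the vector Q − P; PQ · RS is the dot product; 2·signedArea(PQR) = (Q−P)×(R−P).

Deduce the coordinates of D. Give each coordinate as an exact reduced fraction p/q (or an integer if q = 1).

D = (-3, -21)

1. D_x = -3  [AB ∥ DC ∩ BC ∥ AD]
2. D_y = -21  [AB ∥ DC ∩ BC ∥ AD]
   → D = (-3, -21)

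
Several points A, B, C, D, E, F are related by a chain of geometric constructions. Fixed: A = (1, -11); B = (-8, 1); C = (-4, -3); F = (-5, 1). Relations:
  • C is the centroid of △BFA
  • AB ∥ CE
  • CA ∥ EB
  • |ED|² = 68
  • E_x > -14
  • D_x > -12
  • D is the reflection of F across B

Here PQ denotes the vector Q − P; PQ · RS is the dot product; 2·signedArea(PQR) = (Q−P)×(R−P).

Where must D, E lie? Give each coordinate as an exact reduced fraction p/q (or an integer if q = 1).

D = (-11, 1)
E = (-13, 9)

1. D_x = -11  [D is the reflection of F across B]
2. D_y = 1  [D is the reflection of F across B]
   → D = (-11, 1)
3. E_x = -13  [CA ∥ EB ∩ AB ∥ CE]
4. E_y = 9  [CA ∥ EB ∩ AB ∥ CE]
   → E = (-13, 9)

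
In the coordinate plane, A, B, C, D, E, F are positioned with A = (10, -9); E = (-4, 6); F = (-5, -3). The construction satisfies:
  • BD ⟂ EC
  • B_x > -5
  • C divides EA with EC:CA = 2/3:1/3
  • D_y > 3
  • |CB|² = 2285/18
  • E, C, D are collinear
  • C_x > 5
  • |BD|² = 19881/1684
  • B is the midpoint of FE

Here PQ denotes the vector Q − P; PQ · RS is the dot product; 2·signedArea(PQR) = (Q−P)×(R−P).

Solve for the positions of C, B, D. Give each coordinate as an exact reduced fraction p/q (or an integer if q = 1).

B = (-9/2, 3/2)
C = (16/3, -4)
D = (-837/421, 3237/842)

1. C_x = 16/3  [C divides EA with EC:CA = 2/3:1/3]
2. C_y = -4  [C divides EA with EC:CA = 2/3:1/3]
   → C = (16/3, -4)
3. B_x = -9/2  [B is the midpoint of FE]
4. B_y = 3/2  [B is the midpoint of FE]
   → B = (-9/2, 3/2)
5. D_x = -837/421  [E, C, D are collinear ∩ BD ⟂ EC]
6. D_y = 3237/842  [E, C, D are collinear ∩ BD ⟂ EC]
   → D = (-837/421, 3237/842)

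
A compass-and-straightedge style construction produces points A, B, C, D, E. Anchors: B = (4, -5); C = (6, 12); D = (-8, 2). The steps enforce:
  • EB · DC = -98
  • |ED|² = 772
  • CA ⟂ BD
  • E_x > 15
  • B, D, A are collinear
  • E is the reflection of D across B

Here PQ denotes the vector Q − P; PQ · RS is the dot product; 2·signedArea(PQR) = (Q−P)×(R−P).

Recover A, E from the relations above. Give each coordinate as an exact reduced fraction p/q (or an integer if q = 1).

1. A_x = -368/193  [B, D, A are collinear ∩ CA ⟂ BD]
2. A_y = -300/193  [B, D, A are collinear ∩ CA ⟂ BD]
   → A = (-368/193, -300/193)
3. E_x = 16  [E is the reflection of D across B]
4. E_y = -12  [E is the reflection of D across B]
   → E = (16, -12)

A = (-368/193, -300/193)
E = (16, -12)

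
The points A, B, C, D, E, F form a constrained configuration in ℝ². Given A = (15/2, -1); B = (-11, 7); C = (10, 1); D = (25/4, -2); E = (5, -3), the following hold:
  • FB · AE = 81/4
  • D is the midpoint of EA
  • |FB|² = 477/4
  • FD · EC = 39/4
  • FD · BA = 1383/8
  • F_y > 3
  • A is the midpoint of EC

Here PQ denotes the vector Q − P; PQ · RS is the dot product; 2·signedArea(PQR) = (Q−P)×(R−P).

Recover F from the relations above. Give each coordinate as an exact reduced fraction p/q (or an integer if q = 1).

F = (-1/2, 4)

1. F_x = -1/2  [FB · AE = 81/4 ∩ FD · BA = 1383/8]
2. F_y = 4  [FB · AE = 81/4 ∩ FD · BA = 1383/8]
   → F = (-1/2, 4)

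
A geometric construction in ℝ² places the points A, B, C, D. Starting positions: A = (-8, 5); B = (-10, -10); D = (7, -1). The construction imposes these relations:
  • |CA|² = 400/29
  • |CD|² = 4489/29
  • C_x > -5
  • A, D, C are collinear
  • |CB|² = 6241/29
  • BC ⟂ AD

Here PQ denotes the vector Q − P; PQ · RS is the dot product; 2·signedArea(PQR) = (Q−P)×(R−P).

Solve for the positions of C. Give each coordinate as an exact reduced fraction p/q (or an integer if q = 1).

C = (-132/29, 105/29)

1. C_x = -132/29  [A, D, C are collinear ∩ BC ⟂ AD]
2. C_y = 105/29  [A, D, C are collinear ∩ BC ⟂ AD]
   → C = (-132/29, 105/29)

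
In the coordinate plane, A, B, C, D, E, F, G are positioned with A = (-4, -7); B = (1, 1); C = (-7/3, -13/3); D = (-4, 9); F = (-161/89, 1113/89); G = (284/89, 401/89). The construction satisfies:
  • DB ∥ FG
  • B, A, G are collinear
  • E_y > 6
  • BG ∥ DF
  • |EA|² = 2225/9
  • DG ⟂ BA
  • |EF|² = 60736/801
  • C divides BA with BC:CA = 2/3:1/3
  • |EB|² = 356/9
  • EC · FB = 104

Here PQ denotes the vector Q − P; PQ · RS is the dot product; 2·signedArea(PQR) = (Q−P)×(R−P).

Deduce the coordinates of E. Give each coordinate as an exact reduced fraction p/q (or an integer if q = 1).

E = (13/3, 19/3)

1. E_x = 13/3  [line -250/89·x + 1024/89·y + -5402/89 = 0 ∩ |EA|² = 2225/9]
2. E_y = 19/3  [line -250/89·x + 1024/89·y + -5402/89 = 0 ∩ |EA|² = 2225/9]
   → E = (13/3, 19/3)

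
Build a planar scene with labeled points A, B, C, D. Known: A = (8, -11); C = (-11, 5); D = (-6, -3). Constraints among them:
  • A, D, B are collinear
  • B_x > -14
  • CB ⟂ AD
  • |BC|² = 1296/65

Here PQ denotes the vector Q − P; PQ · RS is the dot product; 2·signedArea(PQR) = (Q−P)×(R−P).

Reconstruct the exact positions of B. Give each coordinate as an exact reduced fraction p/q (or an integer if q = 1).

1. B_x = -859/65  [A, D, B are collinear ∩ CB ⟂ AD]
2. B_y = 73/65  [A, D, B are collinear ∩ CB ⟂ AD]
   → B = (-859/65, 73/65)

B = (-859/65, 73/65)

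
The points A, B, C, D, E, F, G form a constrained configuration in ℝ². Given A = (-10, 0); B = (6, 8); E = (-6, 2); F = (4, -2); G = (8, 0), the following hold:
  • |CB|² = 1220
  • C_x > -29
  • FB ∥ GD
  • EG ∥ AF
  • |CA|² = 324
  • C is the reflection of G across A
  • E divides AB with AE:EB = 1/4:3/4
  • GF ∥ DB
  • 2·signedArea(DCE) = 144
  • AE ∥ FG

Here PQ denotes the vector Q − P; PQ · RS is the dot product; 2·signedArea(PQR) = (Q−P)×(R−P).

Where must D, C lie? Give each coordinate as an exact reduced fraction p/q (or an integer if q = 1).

1. D_x = 10  [GF ∥ DB ∩ FB ∥ GD]
2. D_y = 10  [GF ∥ DB ∩ FB ∥ GD]
   → D = (10, 10)
3. C_x = -28  [C is the reflection of G across A]
4. C_y = 0  [C is the reflection of G across A]
   → C = (-28, 0)

C = (-28, 0)
D = (10, 10)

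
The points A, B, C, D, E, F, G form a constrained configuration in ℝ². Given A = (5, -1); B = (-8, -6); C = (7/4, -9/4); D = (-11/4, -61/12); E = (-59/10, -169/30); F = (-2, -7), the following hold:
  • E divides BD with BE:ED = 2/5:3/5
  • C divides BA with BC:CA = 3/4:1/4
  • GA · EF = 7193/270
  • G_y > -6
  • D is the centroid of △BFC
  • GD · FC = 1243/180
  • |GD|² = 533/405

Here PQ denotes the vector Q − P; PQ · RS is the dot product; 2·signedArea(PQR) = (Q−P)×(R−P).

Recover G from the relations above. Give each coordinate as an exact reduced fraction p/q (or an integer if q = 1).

1. G_x = -71/20  [GA · EF = 7193/270 ∩ GD · FC = 1243/180]
2. G_y = -1063/180  [GA · EF = 7193/270 ∩ GD · FC = 1243/180]
   → G = (-71/20, -1063/180)

G = (-71/20, -1063/180)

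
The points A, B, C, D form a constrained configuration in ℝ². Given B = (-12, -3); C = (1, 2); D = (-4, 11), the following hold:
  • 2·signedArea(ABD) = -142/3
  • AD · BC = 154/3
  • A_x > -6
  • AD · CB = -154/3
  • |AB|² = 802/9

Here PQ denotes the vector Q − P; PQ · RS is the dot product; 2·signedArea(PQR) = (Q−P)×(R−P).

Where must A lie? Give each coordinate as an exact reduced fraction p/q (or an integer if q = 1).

A = (-5, 10/3)

1. A_x = -5  [AD · CB = -154/3 ∩ 2·signedArea(ABD) = -142/3]
2. A_y = 10/3  [AD · CB = -154/3 ∩ 2·signedArea(ABD) = -142/3]
   → A = (-5, 10/3)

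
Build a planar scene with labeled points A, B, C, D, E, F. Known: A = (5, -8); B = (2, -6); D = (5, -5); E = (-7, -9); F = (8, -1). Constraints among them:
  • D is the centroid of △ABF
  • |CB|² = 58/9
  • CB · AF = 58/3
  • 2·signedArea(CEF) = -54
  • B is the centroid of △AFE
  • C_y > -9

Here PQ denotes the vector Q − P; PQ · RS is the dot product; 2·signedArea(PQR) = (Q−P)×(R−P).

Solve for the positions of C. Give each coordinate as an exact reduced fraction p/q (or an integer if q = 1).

C = (1, -25/3)

1. C_x = 1  [2·signedArea(CEF) = -54 ∩ CB · AF = 58/3]
2. C_y = -25/3  [2·signedArea(CEF) = -54 ∩ CB · AF = 58/3]
   → C = (1, -25/3)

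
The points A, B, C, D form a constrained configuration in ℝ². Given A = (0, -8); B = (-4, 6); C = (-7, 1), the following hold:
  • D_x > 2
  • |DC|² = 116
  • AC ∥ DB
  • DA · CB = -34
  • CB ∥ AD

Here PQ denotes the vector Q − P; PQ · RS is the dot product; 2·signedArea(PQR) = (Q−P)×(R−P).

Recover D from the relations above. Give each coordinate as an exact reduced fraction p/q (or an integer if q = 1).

D = (3, -3)

1. D_x = 3  [AC ∥ DB ∩ CB ∥ AD]
2. D_y = -3  [AC ∥ DB ∩ CB ∥ AD]
   → D = (3, -3)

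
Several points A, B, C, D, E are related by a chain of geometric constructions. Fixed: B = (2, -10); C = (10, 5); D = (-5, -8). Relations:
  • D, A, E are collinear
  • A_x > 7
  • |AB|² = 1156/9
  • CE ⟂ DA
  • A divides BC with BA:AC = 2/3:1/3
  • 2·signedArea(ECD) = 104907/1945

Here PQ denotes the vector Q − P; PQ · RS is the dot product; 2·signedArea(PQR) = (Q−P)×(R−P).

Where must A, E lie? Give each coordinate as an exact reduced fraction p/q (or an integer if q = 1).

A = (22/3, 0)
E = (22354/1945, 5248/1945)

1. A_x = 22/3  [A divides BC with BA:AC = 2/3:1/3]
2. A_y = 0  [A divides BC with BA:AC = 2/3:1/3]
   → A = (22/3, 0)
3. E_x = 22354/1945  [D, A, E are collinear ∩ CE ⟂ DA]
4. E_y = 5248/1945  [D, A, E are collinear ∩ CE ⟂ DA]
   → E = (22354/1945, 5248/1945)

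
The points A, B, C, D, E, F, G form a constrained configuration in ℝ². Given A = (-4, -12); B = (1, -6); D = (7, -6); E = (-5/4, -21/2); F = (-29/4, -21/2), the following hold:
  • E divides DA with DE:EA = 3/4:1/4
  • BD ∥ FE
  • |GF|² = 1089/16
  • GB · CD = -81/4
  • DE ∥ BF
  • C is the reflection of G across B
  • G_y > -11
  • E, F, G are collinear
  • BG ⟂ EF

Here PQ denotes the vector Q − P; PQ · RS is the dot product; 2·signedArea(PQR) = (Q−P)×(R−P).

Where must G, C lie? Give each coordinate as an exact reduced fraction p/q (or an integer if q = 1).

1. G_x = 1  [E, F, G are collinear ∩ BG ⟂ EF]
2. G_y = -21/2  [E, F, G are collinear ∩ BG ⟂ EF]
   → G = (1, -21/2)
3. C_x = 1  [C is the reflection of G across B]
4. C_y = -3/2  [C is the reflection of G across B]
   → C = (1, -3/2)

C = (1, -3/2)
G = (1, -21/2)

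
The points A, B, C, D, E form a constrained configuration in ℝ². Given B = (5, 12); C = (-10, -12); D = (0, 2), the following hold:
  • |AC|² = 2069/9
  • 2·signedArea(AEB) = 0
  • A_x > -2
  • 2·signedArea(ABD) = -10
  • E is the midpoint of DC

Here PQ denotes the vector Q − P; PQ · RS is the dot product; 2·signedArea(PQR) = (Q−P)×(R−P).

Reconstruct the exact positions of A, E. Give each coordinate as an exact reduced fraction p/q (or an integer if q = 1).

1. A_x = -5/3  [line 10·x + -5·y + 20 = 0 ∩ |AC|² = 2069/9]
2. A_y = 2/3  [line 10·x + -5·y + 20 = 0 ∩ |AC|² = 2069/9]
   → A = (-5/3, 2/3)
3. E_x = -5  [2·signedArea(AEB) = 0 ∩ E is the midpoint of DC]
4. E_y = -5  [2·signedArea(AEB) = 0 ∩ E is the midpoint of DC]
   → E = (-5, -5)

A = (-5/3, 2/3)
E = (-5, -5)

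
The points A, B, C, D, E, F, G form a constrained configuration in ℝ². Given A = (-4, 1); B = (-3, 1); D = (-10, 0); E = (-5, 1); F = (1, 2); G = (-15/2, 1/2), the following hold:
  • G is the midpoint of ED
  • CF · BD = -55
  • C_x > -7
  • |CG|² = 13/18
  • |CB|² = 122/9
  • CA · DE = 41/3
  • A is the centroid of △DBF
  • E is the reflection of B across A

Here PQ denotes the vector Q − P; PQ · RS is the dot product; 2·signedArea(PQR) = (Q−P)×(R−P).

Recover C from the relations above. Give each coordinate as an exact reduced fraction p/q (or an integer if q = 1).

C = (-20/3, 2/3)

1. C_x = -20/3  [CA · DE = 41/3 ∩ CF · BD = -55]
2. C_y = 2/3  [CA · DE = 41/3 ∩ CF · BD = -55]
   → C = (-20/3, 2/3)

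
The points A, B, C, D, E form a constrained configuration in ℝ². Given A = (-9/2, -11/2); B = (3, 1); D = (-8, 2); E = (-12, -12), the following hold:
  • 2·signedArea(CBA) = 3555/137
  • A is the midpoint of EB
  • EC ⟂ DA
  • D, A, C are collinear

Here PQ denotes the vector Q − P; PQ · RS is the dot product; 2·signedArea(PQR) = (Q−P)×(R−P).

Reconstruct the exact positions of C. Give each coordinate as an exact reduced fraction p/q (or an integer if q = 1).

C = (-459/137, -1091/137)

1. C_x = -459/137  [D, A, C are collinear ∩ EC ⟂ DA]
2. C_y = -1091/137  [D, A, C are collinear ∩ EC ⟂ DA]
   → C = (-459/137, -1091/137)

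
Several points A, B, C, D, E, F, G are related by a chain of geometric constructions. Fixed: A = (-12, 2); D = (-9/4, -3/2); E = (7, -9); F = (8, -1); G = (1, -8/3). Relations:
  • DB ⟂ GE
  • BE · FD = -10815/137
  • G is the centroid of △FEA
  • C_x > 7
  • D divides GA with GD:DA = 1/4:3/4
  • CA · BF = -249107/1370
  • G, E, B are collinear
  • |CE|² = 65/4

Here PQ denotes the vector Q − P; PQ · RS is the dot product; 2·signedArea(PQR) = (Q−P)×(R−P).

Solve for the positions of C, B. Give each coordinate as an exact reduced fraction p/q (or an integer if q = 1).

1. B_x = -767/685  [G, E, B are collinear ∩ DB ⟂ GE]
2. B_y = -294/685  [G, E, B are collinear ∩ DB ⟂ GE]
   → B = (-767/685, -294/685)
3. C_x = 15/2  [line -6247/685·x + 391/685·y + 19523/274 = 0 ∩ |CE|² = 65/4]
4. C_y = -5  [line -6247/685·x + 391/685·y + 19523/274 = 0 ∩ |CE|² = 65/4]
   → C = (15/2, -5)

B = (-767/685, -294/685)
C = (15/2, -5)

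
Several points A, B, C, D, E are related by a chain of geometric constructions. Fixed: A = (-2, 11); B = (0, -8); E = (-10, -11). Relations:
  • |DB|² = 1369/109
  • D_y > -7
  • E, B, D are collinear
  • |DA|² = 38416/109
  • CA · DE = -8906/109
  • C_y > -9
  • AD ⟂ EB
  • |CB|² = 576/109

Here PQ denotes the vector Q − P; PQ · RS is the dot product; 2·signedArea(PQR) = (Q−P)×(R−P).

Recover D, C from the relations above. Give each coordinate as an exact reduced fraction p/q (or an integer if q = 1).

C = (-240/109, -944/109)
D = (370/109, -761/109)

1. D_x = 370/109  [E, B, D are collinear ∩ AD ⟂ EB]
2. D_y = -761/109  [E, B, D are collinear ∩ AD ⟂ EB]
   → D = (370/109, -761/109)
3. C_x = -240/109  [line 1460/109·x + 438/109·y + 7008/109 = 0 ∩ |CB|² = 576/109]
4. C_y = -944/109  [line 1460/109·x + 438/109·y + 7008/109 = 0 ∩ |CB|² = 576/109]
   → C = (-240/109, -944/109)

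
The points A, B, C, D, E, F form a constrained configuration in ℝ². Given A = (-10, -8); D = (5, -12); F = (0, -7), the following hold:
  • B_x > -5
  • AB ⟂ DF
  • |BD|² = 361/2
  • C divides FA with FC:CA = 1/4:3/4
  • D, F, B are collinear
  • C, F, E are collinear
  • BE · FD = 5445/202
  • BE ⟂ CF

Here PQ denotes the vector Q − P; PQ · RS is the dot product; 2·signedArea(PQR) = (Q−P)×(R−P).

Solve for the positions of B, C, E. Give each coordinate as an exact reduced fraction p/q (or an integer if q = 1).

B = (-9/2, -5/2)
C = (-5/2, -29/4)
E = (-405/101, -1495/202)

1. B_x = -9/2  [D, F, B are collinear ∩ AB ⟂ DF]
2. B_y = -5/2  [D, F, B are collinear ∩ AB ⟂ DF]
   → B = (-9/2, -5/2)
3. C_x = -5/2  [C divides FA with FC:CA = 1/4:3/4]
4. C_y = -29/4  [C divides FA with FC:CA = 1/4:3/4]
   → C = (-5/2, -29/4)
5. E_x = -405/101  [C, F, E are collinear ∩ BE ⟂ CF]
6. E_y = -1495/202  [C, F, E are collinear ∩ BE ⟂ CF]
   → E = (-405/101, -1495/202)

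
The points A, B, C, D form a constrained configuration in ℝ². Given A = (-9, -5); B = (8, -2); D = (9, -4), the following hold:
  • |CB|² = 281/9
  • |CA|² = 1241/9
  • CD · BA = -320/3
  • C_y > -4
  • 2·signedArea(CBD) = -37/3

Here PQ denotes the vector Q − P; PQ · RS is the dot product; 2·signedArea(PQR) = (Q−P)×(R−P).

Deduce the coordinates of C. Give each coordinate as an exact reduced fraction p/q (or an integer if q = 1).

1. C_x = 8/3  [2·signedArea(CBD) = -37/3 ∩ CD · BA = -320/3]
2. C_y = -11/3  [2·signedArea(CBD) = -37/3 ∩ CD · BA = -320/3]
   → C = (8/3, -11/3)

C = (8/3, -11/3)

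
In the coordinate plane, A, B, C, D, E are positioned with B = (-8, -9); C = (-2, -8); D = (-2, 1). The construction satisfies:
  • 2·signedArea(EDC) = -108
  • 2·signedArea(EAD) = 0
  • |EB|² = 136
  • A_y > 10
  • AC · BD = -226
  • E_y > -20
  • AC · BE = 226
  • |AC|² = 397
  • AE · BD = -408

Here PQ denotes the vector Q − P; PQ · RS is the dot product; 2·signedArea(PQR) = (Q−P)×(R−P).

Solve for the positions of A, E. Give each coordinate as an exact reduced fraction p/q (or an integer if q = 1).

A = (4, 11)
E = (-14, -19)

1. A_x = 4  [line -6·x + -10·y + 134 = 0 ∩ |AC|² = 397]
2. A_y = 11  [line -6·x + -10·y + 134 = 0 ∩ |AC|² = 397]
   → A = (4, 11)
3. E_x = -14  [AC · BE = 226 ∩ 2·signedArea(EAD) = 0]
4. E_y = -19  [AC · BE = 226 ∩ 2·signedArea(EAD) = 0]
   → E = (-14, -19)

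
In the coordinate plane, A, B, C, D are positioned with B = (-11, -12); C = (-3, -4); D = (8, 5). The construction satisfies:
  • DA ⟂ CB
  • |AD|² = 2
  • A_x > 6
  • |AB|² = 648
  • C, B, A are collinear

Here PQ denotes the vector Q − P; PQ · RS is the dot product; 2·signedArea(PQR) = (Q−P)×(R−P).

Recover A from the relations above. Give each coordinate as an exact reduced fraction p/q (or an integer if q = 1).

1. A_x = 7  [C, B, A are collinear ∩ DA ⟂ CB]
2. A_y = 6  [C, B, A are collinear ∩ DA ⟂ CB]
   → A = (7, 6)

A = (7, 6)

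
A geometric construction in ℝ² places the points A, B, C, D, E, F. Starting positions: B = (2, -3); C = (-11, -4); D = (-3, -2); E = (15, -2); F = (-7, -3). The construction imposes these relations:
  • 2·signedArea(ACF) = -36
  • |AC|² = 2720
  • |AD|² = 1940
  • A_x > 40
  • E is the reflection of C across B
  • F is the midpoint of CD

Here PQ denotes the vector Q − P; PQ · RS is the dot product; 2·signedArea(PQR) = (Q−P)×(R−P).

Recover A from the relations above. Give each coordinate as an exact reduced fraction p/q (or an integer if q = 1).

A = (41, 0)

1. A_x = 41  [line -1·x + 4·y + 41 = 0 ∩ |AC|² = 2720]
2. A_y = 0  [line -1·x + 4·y + 41 = 0 ∩ |AC|² = 2720]
   → A = (41, 0)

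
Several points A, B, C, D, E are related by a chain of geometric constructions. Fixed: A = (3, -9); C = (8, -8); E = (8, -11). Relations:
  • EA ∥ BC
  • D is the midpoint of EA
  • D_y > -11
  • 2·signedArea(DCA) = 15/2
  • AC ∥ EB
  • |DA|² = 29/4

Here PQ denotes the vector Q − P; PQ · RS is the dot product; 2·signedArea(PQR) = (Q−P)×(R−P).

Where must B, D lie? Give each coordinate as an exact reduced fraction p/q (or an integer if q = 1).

1. B_x = 13  [EA ∥ BC ∩ AC ∥ EB]
2. B_y = -10  [EA ∥ BC ∩ AC ∥ EB]
   → B = (13, -10)
3. D_x = 11/2  [D is the midpoint of EA]
4. D_y = -10  [D is the midpoint of EA]
   → D = (11/2, -10)

B = (13, -10)
D = (11/2, -10)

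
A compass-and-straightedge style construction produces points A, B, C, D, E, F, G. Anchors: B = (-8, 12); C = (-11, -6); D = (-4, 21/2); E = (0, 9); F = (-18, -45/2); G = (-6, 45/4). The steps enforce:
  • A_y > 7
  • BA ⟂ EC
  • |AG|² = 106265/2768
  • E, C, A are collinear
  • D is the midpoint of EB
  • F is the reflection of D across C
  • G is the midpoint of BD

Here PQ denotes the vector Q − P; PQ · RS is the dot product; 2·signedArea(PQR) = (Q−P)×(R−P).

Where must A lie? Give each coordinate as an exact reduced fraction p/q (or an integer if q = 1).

1. A_x = -473/346  [E, C, A are collinear ∩ BA ⟂ EC]
2. A_y = 2469/346  [E, C, A are collinear ∩ BA ⟂ EC]
   → A = (-473/346, 2469/346)

A = (-473/346, 2469/346)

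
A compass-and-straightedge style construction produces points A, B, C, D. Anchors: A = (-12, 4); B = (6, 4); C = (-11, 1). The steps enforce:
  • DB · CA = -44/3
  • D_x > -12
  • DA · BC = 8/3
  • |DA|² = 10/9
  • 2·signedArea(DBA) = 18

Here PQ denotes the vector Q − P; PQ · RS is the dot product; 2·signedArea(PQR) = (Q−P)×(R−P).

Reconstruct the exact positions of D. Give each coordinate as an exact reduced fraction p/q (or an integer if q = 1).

D = (-35/3, 3)

1. D_x = -35/3  [2·signedArea(DBA) = 18 ∩ DB · CA = -44/3]
2. D_y = 3  [2·signedArea(DBA) = 18 ∩ DB · CA = -44/3]
   → D = (-35/3, 3)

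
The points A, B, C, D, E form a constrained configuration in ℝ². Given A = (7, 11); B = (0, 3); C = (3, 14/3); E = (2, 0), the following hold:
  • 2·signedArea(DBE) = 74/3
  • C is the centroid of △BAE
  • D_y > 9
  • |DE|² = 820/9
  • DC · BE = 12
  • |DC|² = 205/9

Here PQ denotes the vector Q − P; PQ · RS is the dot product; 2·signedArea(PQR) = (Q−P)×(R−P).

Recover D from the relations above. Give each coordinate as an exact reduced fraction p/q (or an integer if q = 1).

D = (4, 28/3)

1. D_x = 4  [DC · BE = 12 ∩ 2·signedArea(DBE) = 74/3]
2. D_y = 28/3  [DC · BE = 12 ∩ 2·signedArea(DBE) = 74/3]
   → D = (4, 28/3)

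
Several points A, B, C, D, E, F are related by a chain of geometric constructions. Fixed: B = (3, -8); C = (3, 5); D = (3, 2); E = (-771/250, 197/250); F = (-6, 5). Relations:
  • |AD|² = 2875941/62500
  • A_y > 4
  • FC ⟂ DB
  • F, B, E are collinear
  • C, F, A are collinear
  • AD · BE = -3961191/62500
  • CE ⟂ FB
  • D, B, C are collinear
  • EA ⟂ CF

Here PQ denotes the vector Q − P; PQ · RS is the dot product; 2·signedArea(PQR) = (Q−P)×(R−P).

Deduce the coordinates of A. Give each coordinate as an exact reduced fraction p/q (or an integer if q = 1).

A = (-771/250, 5)

1. A_x = -771/250  [C, F, A are collinear ∩ EA ⟂ CF]
2. A_y = 5  [C, F, A are collinear ∩ EA ⟂ CF]
   → A = (-771/250, 5)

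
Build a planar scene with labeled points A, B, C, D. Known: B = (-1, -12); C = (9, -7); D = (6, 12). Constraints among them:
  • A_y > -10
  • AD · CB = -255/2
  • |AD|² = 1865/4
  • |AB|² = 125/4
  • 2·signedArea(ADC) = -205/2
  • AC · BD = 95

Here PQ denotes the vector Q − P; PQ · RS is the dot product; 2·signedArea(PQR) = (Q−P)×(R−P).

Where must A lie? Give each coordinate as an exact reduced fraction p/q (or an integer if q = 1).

A = (4, -19/2)

1. A_x = 4  [AC · BD = 95 ∩ AD · CB = -255/2]
2. A_y = -19/2  [AC · BD = 95 ∩ AD · CB = -255/2]
   → A = (4, -19/2)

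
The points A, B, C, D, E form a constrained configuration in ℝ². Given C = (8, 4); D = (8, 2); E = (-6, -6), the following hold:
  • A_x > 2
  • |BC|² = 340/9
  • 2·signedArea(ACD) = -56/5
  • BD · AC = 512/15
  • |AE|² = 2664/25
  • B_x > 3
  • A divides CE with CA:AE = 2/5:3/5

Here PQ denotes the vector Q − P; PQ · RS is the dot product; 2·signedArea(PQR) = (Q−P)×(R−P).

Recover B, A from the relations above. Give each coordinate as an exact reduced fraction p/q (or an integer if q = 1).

1. A_x = 12/5  [A divides CE with CA:AE = 2/5:3/5]
2. A_y = 0  [A divides CE with CA:AE = 2/5:3/5]
   → A = (12/5, 0)
3. B_x = 10/3  [line -28/5·x + -4·y + 56/3 = 0 ∩ |BC|² = 340/9]
4. B_y = 0  [line -28/5·x + -4·y + 56/3 = 0 ∩ |BC|² = 340/9]
   → B = (10/3, 0)

A = (12/5, 0)
B = (10/3, 0)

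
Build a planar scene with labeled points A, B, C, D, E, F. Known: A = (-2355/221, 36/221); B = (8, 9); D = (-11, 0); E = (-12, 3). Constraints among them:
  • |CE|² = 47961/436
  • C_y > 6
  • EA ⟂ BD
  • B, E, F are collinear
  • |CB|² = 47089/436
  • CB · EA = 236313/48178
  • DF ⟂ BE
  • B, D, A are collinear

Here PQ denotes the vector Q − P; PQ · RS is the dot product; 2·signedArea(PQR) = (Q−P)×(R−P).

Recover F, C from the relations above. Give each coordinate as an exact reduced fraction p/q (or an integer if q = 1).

C = (-213/109, 1311/218)
F = (-1298/109, 330/109)

1. F_x = -1298/109  [B, E, F are collinear ∩ DF ⟂ BE]
2. F_y = 330/109  [B, E, F are collinear ∩ DF ⟂ BE]
   → F = (-1298/109, 330/109)
3. C_x = -213/109  [line -297/221·x + 627/221·y + -72963/3706 = 0 ∩ |CE|² = 47961/436]
4. C_y = 1311/218  [line -297/221·x + 627/221·y + -72963/3706 = 0 ∩ |CE|² = 47961/436]
   → C = (-213/109, 1311/218)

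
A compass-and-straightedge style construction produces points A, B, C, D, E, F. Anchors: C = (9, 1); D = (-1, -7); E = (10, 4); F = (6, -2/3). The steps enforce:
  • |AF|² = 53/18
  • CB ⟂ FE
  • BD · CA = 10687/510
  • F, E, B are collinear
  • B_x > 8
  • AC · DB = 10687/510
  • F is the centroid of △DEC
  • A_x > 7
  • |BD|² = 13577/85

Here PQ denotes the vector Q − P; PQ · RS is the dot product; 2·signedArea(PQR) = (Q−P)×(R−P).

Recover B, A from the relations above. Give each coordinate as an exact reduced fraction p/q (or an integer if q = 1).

1. B_x = 688/85  [F, E, B are collinear ∩ CB ⟂ FE]
2. B_y = 151/85  [F, E, B are collinear ∩ CB ⟂ FE]
   → B = (688/85, 151/85)
3. A_x = 15/2  [line -773/85·x + -746/85·y + 35531/510 = 0 ∩ |AF|² = 53/18]
4. A_y = 1/6  [line -773/85·x + -746/85·y + 35531/510 = 0 ∩ |AF|² = 53/18]
   → A = (15/2, 1/6)

A = (15/2, 1/6)
B = (688/85, 151/85)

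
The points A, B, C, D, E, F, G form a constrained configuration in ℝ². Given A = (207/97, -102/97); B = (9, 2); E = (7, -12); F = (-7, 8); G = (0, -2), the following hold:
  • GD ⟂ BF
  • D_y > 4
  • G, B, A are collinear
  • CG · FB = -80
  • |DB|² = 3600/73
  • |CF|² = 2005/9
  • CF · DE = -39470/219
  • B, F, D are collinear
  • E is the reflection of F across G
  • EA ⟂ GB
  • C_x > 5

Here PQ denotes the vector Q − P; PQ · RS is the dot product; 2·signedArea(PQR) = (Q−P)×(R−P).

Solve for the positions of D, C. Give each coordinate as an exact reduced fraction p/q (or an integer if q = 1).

1. D_x = 177/73  [B, F, D are collinear ∩ GD ⟂ BF]
2. D_y = 326/73  [B, F, D are collinear ∩ GD ⟂ BF]
   → D = (177/73, 326/73)
3. C_x = 6  [CF · DE = -39470/219 ∩ CG · FB = -80]
4. C_y = 2/3  [CF · DE = -39470/219 ∩ CG · FB = -80]
   → C = (6, 2/3)

C = (6, 2/3)
D = (177/73, 326/73)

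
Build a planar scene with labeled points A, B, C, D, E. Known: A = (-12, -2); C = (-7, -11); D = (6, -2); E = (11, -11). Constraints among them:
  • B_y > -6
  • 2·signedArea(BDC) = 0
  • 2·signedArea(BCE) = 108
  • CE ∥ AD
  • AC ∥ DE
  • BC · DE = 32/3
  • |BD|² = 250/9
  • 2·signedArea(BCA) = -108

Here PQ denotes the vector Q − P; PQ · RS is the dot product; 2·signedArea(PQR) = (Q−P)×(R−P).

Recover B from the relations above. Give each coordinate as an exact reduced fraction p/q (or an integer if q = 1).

B = (5/3, -5)

1. B_x = 5/3  [2·signedArea(BDC) = 0 ∩ BC · DE = 32/3]
2. B_y = -5  [2·signedArea(BDC) = 0 ∩ BC · DE = 32/3]
   → B = (5/3, -5)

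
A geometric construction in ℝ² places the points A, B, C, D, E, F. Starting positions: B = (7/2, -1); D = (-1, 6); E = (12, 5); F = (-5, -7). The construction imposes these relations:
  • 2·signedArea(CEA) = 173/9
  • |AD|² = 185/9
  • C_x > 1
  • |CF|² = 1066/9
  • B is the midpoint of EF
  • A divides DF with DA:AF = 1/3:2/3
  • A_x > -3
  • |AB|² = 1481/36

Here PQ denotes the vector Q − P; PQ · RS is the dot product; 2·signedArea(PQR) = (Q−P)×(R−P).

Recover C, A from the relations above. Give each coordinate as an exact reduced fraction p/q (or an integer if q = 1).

A = (-7/3, 5/3)
C = (2, 4/3)

1. A_x = -7/3  [A divides DF with DA:AF = 1/3:2/3]
2. A_y = 5/3  [A divides DF with DA:AF = 1/3:2/3]
   → A = (-7/3, 5/3)
3. C_x = 2  [line 10/3·x + -43/3·y + 112/9 = 0 ∩ |CF|² = 1066/9]
4. C_y = 4/3  [line 10/3·x + -43/3·y + 112/9 = 0 ∩ |CF|² = 1066/9]
   → C = (2, 4/3)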